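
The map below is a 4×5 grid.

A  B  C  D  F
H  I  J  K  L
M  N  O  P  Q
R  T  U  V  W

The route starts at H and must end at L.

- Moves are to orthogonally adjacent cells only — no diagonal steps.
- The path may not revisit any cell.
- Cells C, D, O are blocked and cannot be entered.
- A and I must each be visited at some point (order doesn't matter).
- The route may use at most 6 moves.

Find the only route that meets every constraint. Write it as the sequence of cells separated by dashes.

Any route must reach A and I and still end at L within 6 moves, so the order of the required stops is forced.
Route from H: up to A, right to B, down to I, 3× right (reaching L) — 6 moves in all.
Check: all required cells visited; 6 ≤ 6 moves.

H - A - B - I - J - K - L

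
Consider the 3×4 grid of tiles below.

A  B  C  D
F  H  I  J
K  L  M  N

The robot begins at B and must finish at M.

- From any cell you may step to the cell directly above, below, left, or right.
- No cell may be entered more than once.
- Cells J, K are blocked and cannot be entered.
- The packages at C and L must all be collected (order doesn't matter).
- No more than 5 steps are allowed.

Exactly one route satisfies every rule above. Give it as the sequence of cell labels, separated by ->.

Any route must reach C and L and still end at M within 5 moves, so the order of the required stops is forced.
Route from B: right to C, down to I, left to H, down to L, right to M — 5 moves in all.
Check: all required cells visited; 5 ≤ 5 moves.

B -> C -> I -> H -> L -> M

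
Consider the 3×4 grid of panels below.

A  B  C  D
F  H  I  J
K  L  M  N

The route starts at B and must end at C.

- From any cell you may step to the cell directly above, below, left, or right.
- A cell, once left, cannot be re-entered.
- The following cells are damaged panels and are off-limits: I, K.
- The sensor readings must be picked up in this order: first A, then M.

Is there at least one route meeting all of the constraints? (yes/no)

One route that works: B → A → F → H → L → M → N → J → D → C.

yes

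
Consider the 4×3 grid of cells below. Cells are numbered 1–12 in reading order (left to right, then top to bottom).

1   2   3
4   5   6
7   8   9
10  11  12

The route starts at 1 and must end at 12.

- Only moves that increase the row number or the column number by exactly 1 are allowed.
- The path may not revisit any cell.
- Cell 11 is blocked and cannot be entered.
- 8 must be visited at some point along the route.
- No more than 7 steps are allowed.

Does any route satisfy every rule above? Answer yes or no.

One route that works: 1 → 4 → 7 → 8 → 9 → 12.

yes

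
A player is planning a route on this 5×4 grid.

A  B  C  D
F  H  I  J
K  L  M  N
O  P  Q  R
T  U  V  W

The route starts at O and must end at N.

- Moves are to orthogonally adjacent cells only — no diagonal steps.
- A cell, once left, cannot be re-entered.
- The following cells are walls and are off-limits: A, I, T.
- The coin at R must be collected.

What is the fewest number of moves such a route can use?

4

Any route passes through R somewhere between O and N. Summing Manhattan distances along the two legs (O → R → N) gives a lower bound of 3 + 1 = 4 moves.
A route of 4 moves achieves this: O → P → Q → R → N.
Since 4 matches the lower bound, it is optimal.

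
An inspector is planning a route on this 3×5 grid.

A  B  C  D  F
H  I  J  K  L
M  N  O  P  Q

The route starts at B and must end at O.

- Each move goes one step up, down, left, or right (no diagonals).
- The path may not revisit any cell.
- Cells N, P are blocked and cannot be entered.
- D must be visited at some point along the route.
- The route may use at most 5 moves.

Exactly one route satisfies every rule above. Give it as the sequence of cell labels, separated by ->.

B -> C -> D -> K -> J -> O

The budget equals the shortest possible length, so every move has to be on a shortest route through the required cells.
Route from B: 2× right (reaching D), down to K, left to J, down to O — 5 moves in all.
Check: all required cells visited; 5 ≤ 5 moves.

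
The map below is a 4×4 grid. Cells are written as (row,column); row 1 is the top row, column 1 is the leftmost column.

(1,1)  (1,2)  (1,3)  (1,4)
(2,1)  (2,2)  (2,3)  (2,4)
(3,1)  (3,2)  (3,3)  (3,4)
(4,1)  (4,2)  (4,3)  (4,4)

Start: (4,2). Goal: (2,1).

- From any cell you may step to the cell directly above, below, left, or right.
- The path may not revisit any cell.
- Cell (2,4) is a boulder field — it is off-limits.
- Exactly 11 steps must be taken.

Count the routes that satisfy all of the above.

Need simple routes of exactly 11 moves from (4,2) to (2,1) (Manhattan distance 3, so 4 moves are spent on a detour and 4 undoing it).
Enumerating: (4,2) (4,3) (4,4) (3,4) (3,3) (2,3) (1,3) (1,2) (2,2) (3,2) (3,1) (2,1) | (4,2) (4,3) (4,4) (3,4) (3,3) (3,2) (2,2) (2,3) (1,3) (1,2) (1,1) (2,1).
That gives 2 routes.

2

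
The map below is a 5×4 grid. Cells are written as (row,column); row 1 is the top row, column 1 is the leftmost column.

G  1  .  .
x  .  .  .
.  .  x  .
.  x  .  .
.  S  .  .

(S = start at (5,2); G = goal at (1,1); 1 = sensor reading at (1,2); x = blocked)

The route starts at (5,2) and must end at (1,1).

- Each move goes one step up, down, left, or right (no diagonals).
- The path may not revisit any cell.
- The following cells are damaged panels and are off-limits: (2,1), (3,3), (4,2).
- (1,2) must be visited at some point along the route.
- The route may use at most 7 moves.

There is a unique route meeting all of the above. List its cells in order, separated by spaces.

Any route must reach (1,2) and still end at (1,1) within 7 moves, so the order of the required stops is forced.
Route from (5,2): left 1 to (5,1), up 2 to (3,1), right 1 to (3,2), up 2 to (1,2), left 1 to (1,1) — 7 moves in all.
Check: all required cells visited; 7 ≤ 7 moves.

(5,2) (5,1) (4,1) (3,1) (3,2) (2,2) (1,2) (1,1)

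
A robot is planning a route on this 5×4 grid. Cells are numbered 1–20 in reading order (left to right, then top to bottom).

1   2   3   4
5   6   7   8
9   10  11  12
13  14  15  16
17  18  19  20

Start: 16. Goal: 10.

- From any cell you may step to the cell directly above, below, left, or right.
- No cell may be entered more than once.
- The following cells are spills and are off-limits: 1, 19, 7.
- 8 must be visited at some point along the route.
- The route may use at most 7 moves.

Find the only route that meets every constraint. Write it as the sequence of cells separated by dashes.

Any route must reach 8 and still end at 10 within 7 moves, so the order of the required stops is forced.
Route from 16: up 3 to 4, left 2 to 2, down 2 to 10 — 7 moves in all.
Check: all required cells visited; 7 ≤ 7 moves.

16 - 12 - 8 - 4 - 3 - 2 - 6 - 10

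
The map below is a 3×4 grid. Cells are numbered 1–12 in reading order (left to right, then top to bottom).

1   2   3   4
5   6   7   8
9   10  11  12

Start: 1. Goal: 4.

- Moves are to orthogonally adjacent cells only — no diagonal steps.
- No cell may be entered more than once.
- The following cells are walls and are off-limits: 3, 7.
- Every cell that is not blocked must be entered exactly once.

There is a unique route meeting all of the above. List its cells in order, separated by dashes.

Need to visit all 10 open cells exactly once, starting at 1 and ending at 4.
Route from 1: right 1 to 2, down 1 to 6, left 1 to 5, down 1 to 9, right 3 to 12, up 2 to 4 — 9 moves in all.
Check: all 10 open cells covered.

1 - 2 - 6 - 5 - 9 - 10 - 11 - 12 - 8 - 4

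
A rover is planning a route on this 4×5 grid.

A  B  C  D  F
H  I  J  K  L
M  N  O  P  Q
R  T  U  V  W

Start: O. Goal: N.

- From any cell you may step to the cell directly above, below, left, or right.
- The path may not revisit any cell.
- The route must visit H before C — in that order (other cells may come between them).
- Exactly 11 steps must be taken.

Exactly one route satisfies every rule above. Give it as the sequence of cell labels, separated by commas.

The waypoints must appear in the order H, C, with no cell reused.
Route from O: down 1 to U, left 2 to R, up 3 to A, right 2 to C, down 1 to J, left 1 to I, down 1 to N — 11 moves in all.
Check: order respected (H at step 5, C at step 8); 11 moves as required.

O, U, T, R, M, H, A, B, C, J, I, N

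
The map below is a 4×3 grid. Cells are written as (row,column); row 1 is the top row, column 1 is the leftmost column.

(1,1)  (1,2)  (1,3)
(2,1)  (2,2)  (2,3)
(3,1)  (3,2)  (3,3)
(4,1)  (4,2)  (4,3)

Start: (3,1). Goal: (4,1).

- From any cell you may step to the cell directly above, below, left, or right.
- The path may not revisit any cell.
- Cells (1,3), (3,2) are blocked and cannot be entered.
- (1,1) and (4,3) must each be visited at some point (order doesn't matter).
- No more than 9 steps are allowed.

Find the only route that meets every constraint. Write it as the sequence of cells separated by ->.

Any route must reach (1,1) and (4,3) and still end at (4,1) within 9 moves, so the order of the required stops is forced.
Route from (3,1): up 2 to (1,1), right 1 to (1,2), down 1 to (2,2), right 1 to (2,3), down 2 to (4,3), left 2 to (4,1) — 9 moves in all.
Check: all required cells visited; 9 ≤ 9 moves.

(3,1) -> (2,1) -> (1,1) -> (1,2) -> (2,2) -> (2,3) -> (3,3) -> (4,3) -> (4,2) -> (4,1)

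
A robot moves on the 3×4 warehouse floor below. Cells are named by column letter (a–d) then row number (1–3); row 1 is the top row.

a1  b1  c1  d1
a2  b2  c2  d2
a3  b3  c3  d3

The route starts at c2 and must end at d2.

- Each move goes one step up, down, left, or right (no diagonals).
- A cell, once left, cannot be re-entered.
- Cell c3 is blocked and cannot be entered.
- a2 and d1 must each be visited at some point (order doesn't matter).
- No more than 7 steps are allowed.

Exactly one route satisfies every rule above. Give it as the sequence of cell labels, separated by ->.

c2 -> b2 -> a2 -> a1 -> b1 -> c1 -> d1 -> d2

Any route must reach a2 and d1 and still end at d2 within 7 moves, so the order of the required stops is forced.
Route from c2: 2× left (reaching a2), up to a1, 3× right (reaching d1), down to d2 — 7 moves in all.
Check: all required cells visited; 7 ≤ 7 moves.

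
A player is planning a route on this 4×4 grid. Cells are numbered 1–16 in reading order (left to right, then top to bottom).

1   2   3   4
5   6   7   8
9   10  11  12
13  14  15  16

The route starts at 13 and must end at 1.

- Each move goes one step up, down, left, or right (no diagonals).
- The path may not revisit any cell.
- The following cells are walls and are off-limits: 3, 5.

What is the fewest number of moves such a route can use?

5

The Manhattan distance from 13 to 1 is |4−1| + |1−1| = 3, so at least 3 moves are needed.
That bound ignores the blocked cells. Measuring each leg by the fewest moves that actually steer around them (13→1: 5) raises the lower bound to 5.
A route of 5 moves exists: 13 → 9 → 10 → 6 → 2 → 1.
Since 5 matches that lower bound, it is optimal.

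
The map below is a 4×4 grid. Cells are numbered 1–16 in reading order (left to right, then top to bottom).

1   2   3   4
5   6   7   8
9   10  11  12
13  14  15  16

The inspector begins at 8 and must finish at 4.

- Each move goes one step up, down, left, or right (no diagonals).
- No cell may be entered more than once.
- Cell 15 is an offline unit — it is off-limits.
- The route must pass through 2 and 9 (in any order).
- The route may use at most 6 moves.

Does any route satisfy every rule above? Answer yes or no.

Even ignoring the no-revisit rule, getting from 8 to 4, taking the cheapest ordering 8 → 9 → 2 → 4 needs at least 4 + 3 + 2 = 9 moves (Manhattan distance per leg), which exceeds the 6-move limit.

no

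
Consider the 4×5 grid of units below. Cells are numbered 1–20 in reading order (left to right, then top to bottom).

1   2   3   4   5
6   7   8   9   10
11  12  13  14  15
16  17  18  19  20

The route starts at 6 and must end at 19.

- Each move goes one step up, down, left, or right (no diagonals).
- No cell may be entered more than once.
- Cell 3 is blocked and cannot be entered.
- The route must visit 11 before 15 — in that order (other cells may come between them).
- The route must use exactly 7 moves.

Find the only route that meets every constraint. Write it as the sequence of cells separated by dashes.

6 - 11 - 12 - 13 - 14 - 15 - 20 - 19

The waypoints must appear in the order 11, 15, with no cell reused.
Route from 6: down 1 to 11, right 4 to 15, down 1 to 20, left 1 to 19 — 7 moves in all.
Check: order respected (11 at step 1, 15 at step 5); 7 moves as required.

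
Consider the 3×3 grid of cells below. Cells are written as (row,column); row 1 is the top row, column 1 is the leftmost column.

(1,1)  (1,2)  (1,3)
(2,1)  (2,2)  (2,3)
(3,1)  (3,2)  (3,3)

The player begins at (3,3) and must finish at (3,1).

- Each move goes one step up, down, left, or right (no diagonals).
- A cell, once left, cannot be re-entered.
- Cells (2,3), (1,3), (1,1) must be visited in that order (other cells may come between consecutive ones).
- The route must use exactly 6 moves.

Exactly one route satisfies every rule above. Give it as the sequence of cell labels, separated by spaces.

(3,3) (2,3) (1,3) (1,2) (1,1) (2,1) (3,1)

The waypoints must appear in the order (2,3), (1,3), (1,1), with no cell reused.
Route from (3,3): 2× up (reaching (1,3)), 2× left (reaching (1,1)), 2× down (reaching (3,1)) — 6 moves in all.
Check: order respected ((2,3) at step 1, (1,3) at step 2, (1,1) at step 4); 6 moves as required.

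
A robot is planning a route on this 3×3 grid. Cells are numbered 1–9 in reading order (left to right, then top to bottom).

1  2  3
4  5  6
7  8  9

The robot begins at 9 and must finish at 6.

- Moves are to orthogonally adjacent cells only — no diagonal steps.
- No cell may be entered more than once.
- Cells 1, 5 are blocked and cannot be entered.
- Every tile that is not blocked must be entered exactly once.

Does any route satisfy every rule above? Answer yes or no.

no

Cell 2 has only one open neighbour but is neither the start nor the goal, so a Hamiltonian route would have to both enter and leave it through the same neighbour — impossible without revisiting.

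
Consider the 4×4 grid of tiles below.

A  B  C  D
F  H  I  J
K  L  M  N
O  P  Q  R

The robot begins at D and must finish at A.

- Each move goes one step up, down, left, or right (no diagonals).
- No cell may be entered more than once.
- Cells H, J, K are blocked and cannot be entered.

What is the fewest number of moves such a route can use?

The Manhattan distance from D to A is |1−1| + |4−1| = 3, so at least 3 moves are needed.
A route of 3 moves achieves this: D → C → B → A.
Since 3 matches the lower bound, it is optimal.

3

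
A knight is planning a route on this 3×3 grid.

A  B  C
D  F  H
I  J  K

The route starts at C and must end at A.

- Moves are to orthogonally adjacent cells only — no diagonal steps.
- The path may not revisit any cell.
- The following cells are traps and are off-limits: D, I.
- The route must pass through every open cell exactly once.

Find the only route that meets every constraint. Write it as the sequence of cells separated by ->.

C -> H -> K -> J -> F -> B -> A

Need to visit all 7 open cells exactly once, starting at C and ending at A.
Cell J has only two open neighbours (F and K), so the path must pass straight through it: one of those is the cell it's entered from and the other is where it exits.
Route from C: down 2 to K, left 1 to J, up 2 to B, left 1 to A — 6 moves in all.
Check: all 7 open cells covered.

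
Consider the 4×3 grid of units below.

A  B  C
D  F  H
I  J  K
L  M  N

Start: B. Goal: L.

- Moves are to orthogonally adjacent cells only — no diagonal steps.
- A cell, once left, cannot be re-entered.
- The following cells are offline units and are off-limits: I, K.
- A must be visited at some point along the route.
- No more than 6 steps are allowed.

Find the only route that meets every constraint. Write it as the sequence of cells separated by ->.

The 6-move cap with required stops at A leaves no slack for detours.
Route from B: left 1 to A, down 1 to D, right 1 to F, down 2 to M, left 1 to L — 6 moves in all.
Check: all required cells visited; 6 ≤ 6 moves.

B -> A -> D -> F -> J -> M -> L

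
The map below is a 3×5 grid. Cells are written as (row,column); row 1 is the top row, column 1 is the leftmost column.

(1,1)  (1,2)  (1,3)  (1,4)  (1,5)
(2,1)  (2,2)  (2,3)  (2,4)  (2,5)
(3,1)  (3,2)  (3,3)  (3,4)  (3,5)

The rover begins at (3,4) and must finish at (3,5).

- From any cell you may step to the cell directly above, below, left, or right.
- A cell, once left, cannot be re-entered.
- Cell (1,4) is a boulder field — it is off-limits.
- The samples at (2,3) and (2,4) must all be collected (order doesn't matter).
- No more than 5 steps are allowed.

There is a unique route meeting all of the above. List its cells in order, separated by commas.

The 5-move cap with required stops at (2,3), (2,4) leaves no slack for detours.
Route from (3,4): left 1 to (3,3), up 1 to (2,3), right 2 to (2,5), down 1 to (3,5) — 5 moves in all.
Check: all required cells visited; 5 ≤ 5 moves.

(3,4), (3,3), (2,3), (2,4), (2,5), (3,5)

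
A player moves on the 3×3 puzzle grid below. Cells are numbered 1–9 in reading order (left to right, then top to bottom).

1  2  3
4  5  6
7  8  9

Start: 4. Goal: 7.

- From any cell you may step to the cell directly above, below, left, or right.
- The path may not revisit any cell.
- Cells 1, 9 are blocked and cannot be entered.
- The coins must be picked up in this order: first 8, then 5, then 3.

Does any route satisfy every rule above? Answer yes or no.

Even ignoring the required order, no revisit-free route from 4 to 7 manages to pass through all of 8, 5, and 3: branching out from 4, every path either misses one of them or, having collected them, can no longer reach 7 without re-entering a cell.

no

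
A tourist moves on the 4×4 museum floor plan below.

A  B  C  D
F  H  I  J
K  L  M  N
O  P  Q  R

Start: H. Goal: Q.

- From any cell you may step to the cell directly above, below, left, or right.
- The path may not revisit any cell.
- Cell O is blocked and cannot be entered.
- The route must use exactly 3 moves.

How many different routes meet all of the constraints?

3

Need simple routes of exactly 3 moves from H to Q (Manhattan distance 3, so 0 moves are spent on a detour and 0 undoing it).
Enumerating: H L P Q | H L M Q | H I M Q.
That gives 3 routes.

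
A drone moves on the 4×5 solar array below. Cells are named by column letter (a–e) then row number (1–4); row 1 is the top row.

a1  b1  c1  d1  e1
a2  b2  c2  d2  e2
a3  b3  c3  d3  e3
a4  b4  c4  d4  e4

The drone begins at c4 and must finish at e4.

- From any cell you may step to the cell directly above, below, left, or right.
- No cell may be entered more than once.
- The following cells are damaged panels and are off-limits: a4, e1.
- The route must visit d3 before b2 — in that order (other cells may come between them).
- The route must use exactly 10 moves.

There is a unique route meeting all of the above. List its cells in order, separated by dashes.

c4 - d4 - d3 - c3 - b3 - b2 - c2 - d2 - e2 - e3 - e4

The waypoints must appear in the order d3, b2, with no cell reused.
Route from c4: right to d4, up to d3, 2× left (reaching b3), up to b2, 3× right (reaching e2), 2× down (reaching e4) — 10 moves in all.
Check: order respected (d3 at step 2, b2 at step 5); 10 moves as required.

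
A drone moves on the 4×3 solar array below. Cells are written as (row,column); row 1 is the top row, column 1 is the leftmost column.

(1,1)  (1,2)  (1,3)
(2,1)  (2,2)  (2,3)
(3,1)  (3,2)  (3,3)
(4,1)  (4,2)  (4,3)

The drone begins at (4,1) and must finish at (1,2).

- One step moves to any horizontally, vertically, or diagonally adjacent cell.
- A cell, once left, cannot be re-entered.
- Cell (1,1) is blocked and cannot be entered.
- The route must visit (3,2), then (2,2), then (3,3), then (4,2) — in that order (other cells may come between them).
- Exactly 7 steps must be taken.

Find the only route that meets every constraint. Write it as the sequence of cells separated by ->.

(4,1) -> (3,2) -> (2,2) -> (3,3) -> (4,2) -> (3,1) -> (2,1) -> (1,2)

The waypoints must appear in the order (3,2), (2,2), (3,3), (4,2), with no cell reused.
Route from (4,1): up-right to (3,2), up to (2,2), down-right to (3,3), down-left to (4,2), up-left to (3,1), up to (2,1), up-right to (1,2) — 7 moves in all.
Check: order respected ((3,2) at step 1, (2,2) at step 2, (3,3) at step 3, (4,2) at step 4); 7 moves as required.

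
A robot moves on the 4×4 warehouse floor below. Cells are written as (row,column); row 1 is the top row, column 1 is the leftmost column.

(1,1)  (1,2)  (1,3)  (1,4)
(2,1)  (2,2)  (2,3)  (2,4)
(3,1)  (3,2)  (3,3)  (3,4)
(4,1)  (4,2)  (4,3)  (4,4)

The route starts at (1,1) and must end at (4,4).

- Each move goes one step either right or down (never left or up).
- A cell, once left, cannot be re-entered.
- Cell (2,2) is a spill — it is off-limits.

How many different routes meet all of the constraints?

A right/down-only route from (1,1) to (4,4) makes exactly 3 down-moves and 3 right-moves in some order.
With no other constraints that would be C(6,3) = 20 routes.
Subtract routes through each blocked cell (inclusion–exclusion for overlaps): − through (2,2): 12 → 8.
That gives 8 routes.

8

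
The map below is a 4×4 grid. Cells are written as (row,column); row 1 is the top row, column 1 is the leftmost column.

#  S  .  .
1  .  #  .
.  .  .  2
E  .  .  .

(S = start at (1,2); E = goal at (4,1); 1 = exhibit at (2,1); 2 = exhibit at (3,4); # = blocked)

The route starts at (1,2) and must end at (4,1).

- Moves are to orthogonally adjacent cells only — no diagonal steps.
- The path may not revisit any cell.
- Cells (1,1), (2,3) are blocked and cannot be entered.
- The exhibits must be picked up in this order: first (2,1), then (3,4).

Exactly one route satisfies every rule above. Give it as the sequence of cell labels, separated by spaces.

The waypoints must appear in the order (2,1), (3,4), with no cell reused.
Route from (1,2): down to (2,2), left to (2,1), down to (3,1), 3× right (reaching (3,4)), down to (4,4), 3× left (reaching (4,1)) — 10 moves in all.
Check: order respected (1 at step 2, 2 at step 6).

(1,2) (2,2) (2,1) (3,1) (3,2) (3,3) (3,4) (4,4) (4,3) (4,2) (4,1)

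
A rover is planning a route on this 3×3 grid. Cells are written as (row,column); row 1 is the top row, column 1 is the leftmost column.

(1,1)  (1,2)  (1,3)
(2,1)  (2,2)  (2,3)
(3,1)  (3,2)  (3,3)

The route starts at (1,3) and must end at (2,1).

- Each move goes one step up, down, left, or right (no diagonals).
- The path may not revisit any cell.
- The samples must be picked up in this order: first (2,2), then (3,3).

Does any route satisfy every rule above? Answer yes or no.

One route that works: (1,3) → (1,2) → (2,2) → (2,3) → (3,3) → (3,2) → (3,1) → (2,1).

yes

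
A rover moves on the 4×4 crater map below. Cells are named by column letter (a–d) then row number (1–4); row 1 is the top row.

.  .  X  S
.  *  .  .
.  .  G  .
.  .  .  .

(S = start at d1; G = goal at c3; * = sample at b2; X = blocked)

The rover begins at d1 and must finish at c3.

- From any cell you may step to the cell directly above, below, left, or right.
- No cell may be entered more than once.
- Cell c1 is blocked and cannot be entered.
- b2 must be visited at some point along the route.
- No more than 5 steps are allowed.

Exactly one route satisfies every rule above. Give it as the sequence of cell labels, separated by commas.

d1, d2, c2, b2, b3, c3

Any route must reach b2 and still end at c3 within 5 moves, so the order of the required stops is forced.
Route from d1: down 1 to d2, left 2 to b2, down 1 to b3, right 1 to c3 — 5 moves in all.
Check: all required cells visited; 5 ≤ 5 moves.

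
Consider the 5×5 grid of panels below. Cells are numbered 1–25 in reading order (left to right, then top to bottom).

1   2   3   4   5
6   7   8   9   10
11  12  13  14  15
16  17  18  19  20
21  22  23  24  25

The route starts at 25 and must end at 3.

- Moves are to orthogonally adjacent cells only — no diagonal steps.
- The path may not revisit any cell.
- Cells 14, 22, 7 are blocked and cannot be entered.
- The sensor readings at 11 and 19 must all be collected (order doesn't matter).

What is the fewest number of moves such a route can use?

Any route passes through 11 and 19 in some order between 25 and 3. Summing Manhattan distances along each leg and taking the cheapest ordering (25 → 19 → 11 → 3) gives a lower bound of 2 + 4 + 4 = 10 moves.
A route of 10 moves achieves this: 25 → 20 → 19 → 18 → 13 → 12 → 11 → 6 → 1 → 2 → 3.
Since 10 matches the lower bound, it is optimal.

10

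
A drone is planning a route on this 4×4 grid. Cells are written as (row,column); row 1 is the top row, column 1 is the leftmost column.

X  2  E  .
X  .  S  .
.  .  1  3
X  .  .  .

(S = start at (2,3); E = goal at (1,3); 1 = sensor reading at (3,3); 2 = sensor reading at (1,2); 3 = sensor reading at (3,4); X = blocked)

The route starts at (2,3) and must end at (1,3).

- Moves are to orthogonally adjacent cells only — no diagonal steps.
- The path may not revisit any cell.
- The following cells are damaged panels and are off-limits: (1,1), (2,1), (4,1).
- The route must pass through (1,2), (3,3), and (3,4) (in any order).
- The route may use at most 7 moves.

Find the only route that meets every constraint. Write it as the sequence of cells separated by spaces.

The 7-move cap with required stops at (1,2), (3,3), (3,4) leaves no slack for detours.
Route from (2,3): right 1 to (2,4), down 1 to (3,4), left 2 to (3,2), up 2 to (1,2), right 1 to (1,3) — 7 moves in all.
Check: all required cells visited; 7 ≤ 7 moves.

(2,3) (2,4) (3,4) (3,3) (3,2) (2,2) (1,2) (1,3)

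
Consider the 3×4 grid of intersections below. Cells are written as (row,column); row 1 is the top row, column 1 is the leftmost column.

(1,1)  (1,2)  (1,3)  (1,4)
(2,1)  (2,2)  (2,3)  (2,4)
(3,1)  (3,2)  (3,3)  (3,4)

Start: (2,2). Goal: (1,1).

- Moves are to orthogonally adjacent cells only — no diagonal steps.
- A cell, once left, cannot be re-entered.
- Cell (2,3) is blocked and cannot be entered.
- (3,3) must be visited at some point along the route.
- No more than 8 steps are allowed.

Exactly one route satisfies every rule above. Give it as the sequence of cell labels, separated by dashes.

(2,2) - (3,2) - (3,3) - (3,4) - (2,4) - (1,4) - (1,3) - (1,2) - (1,1)

Any route must reach (3,3) and still end at (1,1) within 8 moves, so the order of the required stops is forced.
Route from (2,2): down 1 to (3,2), right 2 to (3,4), up 2 to (1,4), left 3 to (1,1) — 8 moves in all.
Check: all required cells visited; 8 ≤ 8 moves.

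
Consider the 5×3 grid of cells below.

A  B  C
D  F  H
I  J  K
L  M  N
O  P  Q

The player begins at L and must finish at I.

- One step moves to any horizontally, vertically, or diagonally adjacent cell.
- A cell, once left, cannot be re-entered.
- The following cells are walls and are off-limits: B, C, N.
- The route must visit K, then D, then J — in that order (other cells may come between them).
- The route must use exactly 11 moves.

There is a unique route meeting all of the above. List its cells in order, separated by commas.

L, O, P, Q, M, K, H, F, A, D, J, I

The waypoints must appear in the order K, D, J, with no cell reused.
Route from L: down to O, 2× right (reaching Q), up-left to M, up-right to K, up to H, left to F, up-left to A, down to D, down-right to J, left to I — 11 moves in all.
Check: order respected (K at step 5, D at step 9, J at step 10); 11 moves as required.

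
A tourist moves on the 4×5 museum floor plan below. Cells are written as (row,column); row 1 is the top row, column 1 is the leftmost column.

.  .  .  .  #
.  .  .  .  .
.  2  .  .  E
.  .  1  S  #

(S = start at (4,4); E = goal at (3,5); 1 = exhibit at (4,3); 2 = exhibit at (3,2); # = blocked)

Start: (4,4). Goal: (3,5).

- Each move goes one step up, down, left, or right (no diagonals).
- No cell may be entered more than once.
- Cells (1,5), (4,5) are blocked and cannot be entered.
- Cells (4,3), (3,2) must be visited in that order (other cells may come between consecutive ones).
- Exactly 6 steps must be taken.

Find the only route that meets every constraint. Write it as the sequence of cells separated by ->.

(4,4) -> (4,3) -> (4,2) -> (3,2) -> (3,3) -> (3,4) -> (3,5)

The waypoints must appear in the order (4,3), (3,2), with no cell reused.
Route from (4,4): left 2 to (4,2), up 1 to (3,2), right 3 to (3,5) — 6 moves in all.
Check: order respected (1 at step 1, 2 at step 3); 6 moves as required.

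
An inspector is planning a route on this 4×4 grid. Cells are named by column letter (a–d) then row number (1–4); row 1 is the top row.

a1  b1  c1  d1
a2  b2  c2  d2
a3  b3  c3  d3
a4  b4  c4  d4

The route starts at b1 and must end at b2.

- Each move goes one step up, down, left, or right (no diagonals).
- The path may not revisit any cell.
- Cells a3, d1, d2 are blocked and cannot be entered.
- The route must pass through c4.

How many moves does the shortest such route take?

7

Any route passes through c4 somewhere between b1 and b2. Summing Manhattan distances along the two legs (b1 → c4 → b2) gives a lower bound of 4 + 3 = 7 moves.
A route of 7 moves achieves this: b1 → c1 → c2 → c3 → c4 → b4 → b3 → b2.
Since 7 matches the lower bound, it is optimal.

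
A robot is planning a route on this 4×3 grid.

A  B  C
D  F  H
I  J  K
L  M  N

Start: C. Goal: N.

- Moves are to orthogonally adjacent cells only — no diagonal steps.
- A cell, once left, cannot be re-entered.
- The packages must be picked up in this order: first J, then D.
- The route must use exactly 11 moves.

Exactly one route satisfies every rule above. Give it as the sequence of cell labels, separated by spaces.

C H K J F B A D I L M N

The waypoints must appear in the order J, D, with no cell reused.
Route from C: 2× down (reaching K), left to J, 2× up (reaching B), left to A, 3× down (reaching L), 2× right (reaching N) — 11 moves in all.
Check: order respected (J at step 3, D at step 7); 11 moves as required.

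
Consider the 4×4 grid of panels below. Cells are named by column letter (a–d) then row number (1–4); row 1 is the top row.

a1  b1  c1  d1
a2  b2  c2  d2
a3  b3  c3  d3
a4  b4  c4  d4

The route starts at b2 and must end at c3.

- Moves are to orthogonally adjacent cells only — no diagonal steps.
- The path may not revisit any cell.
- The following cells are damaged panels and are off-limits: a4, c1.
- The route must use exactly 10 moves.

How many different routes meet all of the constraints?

Need simple routes of exactly 10 moves from b2 to c3 (Manhattan distance 2, so 4 moves are spent on a detour and 4 undoing it).
Enumerating: b2 b1 a1 a2 a3 b3 b4 c4 d4 d3 c3 | b2 a2 a3 b3 b4 c4 d4 d3 d2 c2 c3.
That gives 2 routes.

2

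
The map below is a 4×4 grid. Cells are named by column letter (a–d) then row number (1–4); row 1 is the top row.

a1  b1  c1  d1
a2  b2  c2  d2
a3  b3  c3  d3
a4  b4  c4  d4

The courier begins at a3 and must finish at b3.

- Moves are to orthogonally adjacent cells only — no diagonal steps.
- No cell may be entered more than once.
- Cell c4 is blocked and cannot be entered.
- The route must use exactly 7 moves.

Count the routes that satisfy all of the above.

5

Need simple routes of exactly 7 moves from a3 to b3 (Manhattan distance 1, so 3 moves are spent on a detour and 3 undoing it).
Enumerating: a3 a2 a1 b1 b2 c2 c3 b3 | a3 a2 a1 b1 c1 c2 c3 b3 | a3 a2 a1 b1 c1 c2 b2 b3 | a3 a2 b2 b1 c1 c2 c3 b3 | a3 a2 b2 c2 d2 d3 c3 b3.
That gives 5 routes.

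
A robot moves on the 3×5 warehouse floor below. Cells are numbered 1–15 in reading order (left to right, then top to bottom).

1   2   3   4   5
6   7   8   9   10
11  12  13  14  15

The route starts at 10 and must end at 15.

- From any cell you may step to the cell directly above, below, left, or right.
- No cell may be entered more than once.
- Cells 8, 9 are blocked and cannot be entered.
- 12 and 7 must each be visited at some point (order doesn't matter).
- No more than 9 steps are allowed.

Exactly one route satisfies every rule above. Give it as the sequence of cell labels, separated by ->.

10 -> 5 -> 4 -> 3 -> 2 -> 7 -> 12 -> 13 -> 14 -> 15

Any route must reach 12 and 7 and still end at 15 within 9 moves, so the order of the required stops is forced.
Route from 10: up to 5, 3× left (reaching 2), 2× down (reaching 12), 3× right (reaching 15) — 9 moves in all.
Check: all required cells visited; 9 ≤ 9 moves.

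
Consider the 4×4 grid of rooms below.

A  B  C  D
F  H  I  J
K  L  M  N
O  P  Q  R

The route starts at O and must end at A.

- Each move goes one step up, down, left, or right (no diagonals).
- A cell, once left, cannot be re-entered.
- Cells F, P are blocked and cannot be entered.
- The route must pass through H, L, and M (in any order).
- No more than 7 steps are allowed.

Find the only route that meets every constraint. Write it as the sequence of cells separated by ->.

O -> K -> L -> M -> I -> H -> B -> A

The 7-move cap with required stops at H, L, M leaves no slack for detours.
Route from O: up 1 to K, right 2 to M, up 1 to I, left 1 to H, up 1 to B, left 1 to A — 7 moves in all.
Check: all required cells visited; 7 ≤ 7 moves.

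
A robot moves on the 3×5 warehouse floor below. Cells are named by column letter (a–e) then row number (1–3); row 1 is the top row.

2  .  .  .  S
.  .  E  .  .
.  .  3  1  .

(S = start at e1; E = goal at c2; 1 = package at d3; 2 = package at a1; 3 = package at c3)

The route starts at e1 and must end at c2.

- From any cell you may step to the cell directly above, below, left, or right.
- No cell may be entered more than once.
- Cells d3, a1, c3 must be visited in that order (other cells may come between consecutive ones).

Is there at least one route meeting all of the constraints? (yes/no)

yes

One route that works: e1 → e2 → e3 → d3 → d2 → d1 → c1 → b1 → a1 → a2 → a3 → b3 → c3 → c2.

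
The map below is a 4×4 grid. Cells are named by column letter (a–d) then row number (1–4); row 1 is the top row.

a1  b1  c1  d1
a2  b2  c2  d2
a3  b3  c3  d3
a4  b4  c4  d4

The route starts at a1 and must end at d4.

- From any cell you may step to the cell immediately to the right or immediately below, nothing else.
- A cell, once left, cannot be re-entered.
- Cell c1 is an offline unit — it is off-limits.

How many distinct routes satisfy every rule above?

A right/down-only route from a1 to d4 makes exactly 3 down-moves and 3 right-moves in some order.
With no other constraints that would be C(6,3) = 20 routes.
Subtract routes through each blocked cell (inclusion–exclusion for overlaps): − through c1: 4 → 16.
That gives 16 routes.

16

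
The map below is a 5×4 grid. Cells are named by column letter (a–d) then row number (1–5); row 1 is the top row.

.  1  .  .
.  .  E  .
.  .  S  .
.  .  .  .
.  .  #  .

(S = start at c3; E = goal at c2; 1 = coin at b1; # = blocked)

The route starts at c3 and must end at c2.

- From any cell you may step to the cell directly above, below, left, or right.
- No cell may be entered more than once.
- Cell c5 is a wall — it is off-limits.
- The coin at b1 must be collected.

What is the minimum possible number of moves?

Any route passes through b1 somewhere between c3 and c2. Summing Manhattan distances along the two legs (c3 → b1 → c2) gives a lower bound of 3 + 2 = 5 moves.
A route of 5 moves achieves this: c3 → b3 → b2 → b1 → c1 → c2.
Since 5 matches the lower bound, it is optimal.

5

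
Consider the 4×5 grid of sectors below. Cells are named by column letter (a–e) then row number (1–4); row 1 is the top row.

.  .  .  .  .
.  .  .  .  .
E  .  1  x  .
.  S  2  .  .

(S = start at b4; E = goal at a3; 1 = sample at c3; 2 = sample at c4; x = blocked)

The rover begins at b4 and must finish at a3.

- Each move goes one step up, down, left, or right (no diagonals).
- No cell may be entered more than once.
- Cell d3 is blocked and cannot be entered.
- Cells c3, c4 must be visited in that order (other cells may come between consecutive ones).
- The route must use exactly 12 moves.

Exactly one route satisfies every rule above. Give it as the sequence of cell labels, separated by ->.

The waypoints must appear in the order c3, c4, with no cell reused.
Route from b4: up to b3, right to c3, down to c4, 2× right (reaching e4), 2× up (reaching e2), 4× left (reaching a2), down to a3 — 12 moves in all.
Check: order respected (1 at step 2, 2 at step 3); 12 moves as required.

b4 -> b3 -> c3 -> c4 -> d4 -> e4 -> e3 -> e2 -> d2 -> c2 -> b2 -> a2 -> a3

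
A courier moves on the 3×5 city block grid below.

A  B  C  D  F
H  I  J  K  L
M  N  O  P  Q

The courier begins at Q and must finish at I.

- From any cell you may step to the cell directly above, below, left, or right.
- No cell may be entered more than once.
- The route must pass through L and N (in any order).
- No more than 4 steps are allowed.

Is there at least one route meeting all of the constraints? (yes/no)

no

Even ignoring the no-revisit rule, getting from Q to I, taking the cheapest ordering Q → L → N → I needs at least 1 + 4 + 1 = 6 moves (Manhattan distance per leg), which exceeds the 4-move limit.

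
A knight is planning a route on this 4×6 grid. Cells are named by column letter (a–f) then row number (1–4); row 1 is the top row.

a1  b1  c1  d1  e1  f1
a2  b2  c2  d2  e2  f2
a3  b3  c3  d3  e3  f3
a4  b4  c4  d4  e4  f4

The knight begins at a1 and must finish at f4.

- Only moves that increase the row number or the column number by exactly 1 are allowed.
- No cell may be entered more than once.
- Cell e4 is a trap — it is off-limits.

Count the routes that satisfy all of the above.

21

A right/down-only route from a1 to f4 makes exactly 3 down-moves and 5 right-moves in some order.
With no other constraints that would be C(8,3) = 56 routes.
Subtract routes through each blocked cell (inclusion–exclusion for overlaps): − through e4: 35 → 21.
That gives 21 routes.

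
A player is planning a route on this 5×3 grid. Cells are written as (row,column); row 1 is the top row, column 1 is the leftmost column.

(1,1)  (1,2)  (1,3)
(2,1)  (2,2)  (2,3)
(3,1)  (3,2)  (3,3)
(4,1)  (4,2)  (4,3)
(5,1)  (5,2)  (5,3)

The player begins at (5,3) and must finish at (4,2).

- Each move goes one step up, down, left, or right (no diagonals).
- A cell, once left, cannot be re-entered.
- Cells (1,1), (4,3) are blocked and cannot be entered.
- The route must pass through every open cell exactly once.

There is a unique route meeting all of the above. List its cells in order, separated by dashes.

Need to visit all 13 open cells exactly once, starting at (5,3) and ending at (4,2).
Cell (1,2) has only two open neighbours ((2,2) and (1,3)), so the path must pass straight through it: one of those is the cell it's entered from and the other is where it exits.
Route from (5,3): left 2 to (5,1), up 3 to (2,1), right 1 to (2,2), up 1 to (1,2), right 1 to (1,3), down 2 to (3,3), left 1 to (3,2), down 1 to (4,2) — 12 moves in all.
Check: all 13 open cells covered.

(5,3) - (5,2) - (5,1) - (4,1) - (3,1) - (2,1) - (2,2) - (1,2) - (1,3) - (2,3) - (3,3) - (3,2) - (4,2)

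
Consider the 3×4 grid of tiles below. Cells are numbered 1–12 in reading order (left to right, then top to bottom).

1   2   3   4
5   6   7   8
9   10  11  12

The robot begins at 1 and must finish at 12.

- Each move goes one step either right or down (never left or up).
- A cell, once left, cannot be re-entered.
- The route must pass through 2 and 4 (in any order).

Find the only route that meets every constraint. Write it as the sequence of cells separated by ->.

1 -> 2 -> 3 -> 4 -> 8 -> 12

Moves only go right or down, so the column and row indices never decrease.
Route from 1: 3× right (reaching 4), 2× down (reaching 12) — 5 moves in all.
Check: all required cells visited.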